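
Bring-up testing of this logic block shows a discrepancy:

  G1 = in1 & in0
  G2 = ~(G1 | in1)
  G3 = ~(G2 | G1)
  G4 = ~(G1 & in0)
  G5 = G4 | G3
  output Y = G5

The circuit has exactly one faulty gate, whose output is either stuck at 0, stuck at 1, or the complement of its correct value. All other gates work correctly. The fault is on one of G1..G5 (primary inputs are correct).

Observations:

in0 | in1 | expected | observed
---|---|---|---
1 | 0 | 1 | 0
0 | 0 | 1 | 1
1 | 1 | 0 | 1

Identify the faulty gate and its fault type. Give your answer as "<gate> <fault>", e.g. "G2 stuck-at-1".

G1 inverted output

Fault-free values for test 1 (in0=1, in1=0): G1=0, G2=1, G3=0, G4=1, G5=1, giving Y=1. Observed 0.
Test 1: faults giving observed 0 are {G1 stuck-at-1, G1 inverted output, G4 stuck-at-0, G4 inverted output, G5 stuck-at-0, G5 inverted output}.
Test 2 (in0=0, in1=0): fault-free G1=0, G2=1, G3=0, G4=1, G5=1 → 1; observed 1. Eliminates G4 stuck-at-0, G4 inverted output, G5 stuck-at-0, G5 inverted output.
Test 3 (in0=1, in1=1): fault-free G1=1, G2=0, G3=0, G4=0, G5=0 → 0; observed 1. Eliminates G1 stuck-at-1.
Only G1 inverted output is consistent with every test.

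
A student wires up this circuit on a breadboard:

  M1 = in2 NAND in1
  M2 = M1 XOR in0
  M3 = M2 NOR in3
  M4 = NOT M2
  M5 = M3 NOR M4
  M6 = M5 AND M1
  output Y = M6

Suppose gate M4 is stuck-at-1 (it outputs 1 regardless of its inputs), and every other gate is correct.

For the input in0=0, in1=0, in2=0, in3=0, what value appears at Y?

Propagate with M4 forced: M1=1, M2=1, M3=0, M4=1 [stuck-at-1], M5=0, M6=0.
So Y = 0. (Without the fault it would be 1.)

0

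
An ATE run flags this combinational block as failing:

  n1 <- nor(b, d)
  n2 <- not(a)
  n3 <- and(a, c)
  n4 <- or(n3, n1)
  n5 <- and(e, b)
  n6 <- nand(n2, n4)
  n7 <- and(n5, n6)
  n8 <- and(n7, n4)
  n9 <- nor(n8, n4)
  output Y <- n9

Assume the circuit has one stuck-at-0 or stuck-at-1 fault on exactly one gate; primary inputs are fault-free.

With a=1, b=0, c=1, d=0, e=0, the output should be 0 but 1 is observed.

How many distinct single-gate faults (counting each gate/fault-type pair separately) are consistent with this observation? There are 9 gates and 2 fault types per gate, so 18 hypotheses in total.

Fault-free: n1=1, n2=0, n3=1, n4=1, n5=0, n6=1, n7=0, n8=0, n9=0 → 0. Observed 1.
  n1: none of the 2 fault types match ✗
  n2: none of the 2 fault types match ✗
  n3: none of the 2 fault types match ✗
  n4: stuck-at-0 ✓; others ✗
  n5: none of the 2 fault types match ✗
  n6: none of the 2 fault types match ✗
  n7: none of the 2 fault types match ✗
  n8: none of the 2 fault types match ✗
  n9: stuck-at-1 ✓; others ✗
Consistent faults: {n4 stuck-at-0, n9 stuck-at-1} — 2 in all.

2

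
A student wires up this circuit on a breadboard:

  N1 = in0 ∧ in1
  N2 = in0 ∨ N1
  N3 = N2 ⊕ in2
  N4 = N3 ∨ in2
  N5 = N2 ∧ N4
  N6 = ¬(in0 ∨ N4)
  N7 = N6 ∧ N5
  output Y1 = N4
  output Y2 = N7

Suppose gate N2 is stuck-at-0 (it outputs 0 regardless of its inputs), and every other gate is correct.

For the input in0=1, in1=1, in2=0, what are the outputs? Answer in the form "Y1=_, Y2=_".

Y1=0, Y2=0

Propagate with N2 forced: N1=1, N2=0 [stuck-at-0], N3=0, N4=0, N5=0, N6=0, N7=0.
So the outputs are Y1=0, Y2=0. (Without the fault they would be Y1=1, Y2=0.)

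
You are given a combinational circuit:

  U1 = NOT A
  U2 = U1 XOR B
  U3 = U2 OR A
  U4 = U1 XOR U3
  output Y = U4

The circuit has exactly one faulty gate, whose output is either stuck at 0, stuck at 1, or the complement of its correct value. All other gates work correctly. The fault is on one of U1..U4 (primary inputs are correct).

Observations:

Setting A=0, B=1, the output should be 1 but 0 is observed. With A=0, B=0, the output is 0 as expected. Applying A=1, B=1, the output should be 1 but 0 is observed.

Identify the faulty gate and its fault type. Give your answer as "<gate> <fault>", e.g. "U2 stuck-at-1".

Fault-free values for test 1 (A=0, B=1): U1=1, U2=0, U3=0, U4=1, giving Y=1. Observed 0.
Test 1: faults giving observed 0 are {U2 stuck-at-1, U2 inverted output, U3 stuck-at-1, U3 inverted output, U4 stuck-at-0, U4 inverted output}.
Test 2 (A=0, B=0): fault-free U1=1, U2=1, U3=1, U4=0 → 0; observed 0. Eliminates U2 inverted output, U3 inverted output, U4 inverted output.
Test 3 (A=1, B=1): fault-free U1=0, U2=1, U3=1, U4=1 → 1; observed 0. Eliminates U2 stuck-at-1, U3 stuck-at-1.
Only U4 stuck-at-0 is consistent with every test.

U4 stuck-at-0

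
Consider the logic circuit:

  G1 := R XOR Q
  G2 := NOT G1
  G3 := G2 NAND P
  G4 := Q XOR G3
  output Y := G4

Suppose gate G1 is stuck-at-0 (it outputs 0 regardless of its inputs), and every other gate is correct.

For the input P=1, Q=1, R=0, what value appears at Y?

Propagate with G1 forced: G1=0 [stuck-at-0], G2=1, G3=0, G4=1.
So Y = 1. (Without the fault it would be 0.)

1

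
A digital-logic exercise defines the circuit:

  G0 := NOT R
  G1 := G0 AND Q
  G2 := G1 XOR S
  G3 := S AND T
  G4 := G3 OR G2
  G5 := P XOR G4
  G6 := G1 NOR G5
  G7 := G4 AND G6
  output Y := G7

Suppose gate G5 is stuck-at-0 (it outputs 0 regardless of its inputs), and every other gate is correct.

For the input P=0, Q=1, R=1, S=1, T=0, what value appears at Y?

Propagate with G5 forced: G0=0, G1=0, G2=1, G3=0, G4=1, G5=0 [stuck-at-0], G6=1, G7=1.
So Y = 1. (Without the fault it would be 0.)

1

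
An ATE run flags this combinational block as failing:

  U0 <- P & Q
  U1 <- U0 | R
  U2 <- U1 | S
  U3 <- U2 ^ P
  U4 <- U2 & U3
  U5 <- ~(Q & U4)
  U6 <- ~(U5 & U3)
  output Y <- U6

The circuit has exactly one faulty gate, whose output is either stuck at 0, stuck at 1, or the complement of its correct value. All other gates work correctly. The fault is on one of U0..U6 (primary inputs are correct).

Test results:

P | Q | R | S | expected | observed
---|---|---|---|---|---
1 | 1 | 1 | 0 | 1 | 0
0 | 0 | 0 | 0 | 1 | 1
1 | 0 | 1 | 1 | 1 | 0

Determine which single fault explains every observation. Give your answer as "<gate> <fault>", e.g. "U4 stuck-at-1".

Fault-free values for test 1 (P=1, Q=1, R=1, S=0): U0=1, U1=1, U2=1, U3=0, U4=0, U5=1, U6=1, giving Y=1. Observed 0.
Test 1: faults giving observed 0 are {U1 stuck-at-0, U1 inverted output, U2 stuck-at-0, U2 inverted output, U6 stuck-at-0, U6 inverted output}.
Test 2 (P=0, Q=0, R=0, S=0): fault-free U0=0, U1=0, U2=0, U3=0, U4=0, U5=1, U6=1 → 1; observed 1. Eliminates U1 inverted output, U2 inverted output, U6 stuck-at-0, U6 inverted output.
Test 3 (P=1, Q=0, R=1, S=1): fault-free U0=0, U1=1, U2=1, U3=0, U4=0, U5=1, U6=1 → 1; observed 0. Eliminates U1 stuck-at-0.
Only U2 stuck-at-0 is consistent with every test.

U2 stuck-at-0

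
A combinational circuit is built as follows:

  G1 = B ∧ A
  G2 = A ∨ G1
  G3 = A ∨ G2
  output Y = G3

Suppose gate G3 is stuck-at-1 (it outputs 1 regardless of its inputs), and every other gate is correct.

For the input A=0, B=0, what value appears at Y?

Propagate with G3 forced: G1=0, G2=0, G3=1 [stuck-at-1].
So Y = 1. (Without the fault it would be 0.)

1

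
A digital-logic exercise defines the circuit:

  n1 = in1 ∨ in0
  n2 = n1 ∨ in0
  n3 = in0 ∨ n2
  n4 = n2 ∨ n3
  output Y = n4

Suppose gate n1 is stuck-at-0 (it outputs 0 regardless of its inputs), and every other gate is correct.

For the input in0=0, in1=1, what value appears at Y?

0

Propagate with n1 forced: n1=0 [stuck-at-0], n2=0, n3=0, n4=0.
So Y = 0. (Without the fault it would be 1.)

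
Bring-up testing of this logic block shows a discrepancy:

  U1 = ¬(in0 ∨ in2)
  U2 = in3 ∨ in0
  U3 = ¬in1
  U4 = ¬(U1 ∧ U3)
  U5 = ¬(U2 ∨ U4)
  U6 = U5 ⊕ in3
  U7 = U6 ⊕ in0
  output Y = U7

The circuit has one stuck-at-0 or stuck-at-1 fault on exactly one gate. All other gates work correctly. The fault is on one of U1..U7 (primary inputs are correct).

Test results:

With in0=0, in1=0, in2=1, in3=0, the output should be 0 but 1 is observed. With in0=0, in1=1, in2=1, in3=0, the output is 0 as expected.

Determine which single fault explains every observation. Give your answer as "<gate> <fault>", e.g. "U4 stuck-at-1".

Fault-free values for test 1 (in0=0, in1=0, in2=1, in3=0): U1=0, U2=0, U3=1, U4=1, U5=0, U6=0, U7=0, giving Y=0. Observed 1.
Test 1: faults giving observed 1 are {U1 stuck-at-1, U4 stuck-at-0, U5 stuck-at-1, U6 stuck-at-1, U7 stuck-at-1}.
Test 2 (in0=0, in1=1, in2=1, in3=0): fault-free U1=0, U2=0, U3=0, U4=1, U5=0, U6=0, U7=0 → 0; observed 0. Eliminates U4 stuck-at-0, U5 stuck-at-1, U6 stuck-at-1, U7 stuck-at-1.
Only U1 stuck-at-1 is consistent with every test.

U1 stuck-at-1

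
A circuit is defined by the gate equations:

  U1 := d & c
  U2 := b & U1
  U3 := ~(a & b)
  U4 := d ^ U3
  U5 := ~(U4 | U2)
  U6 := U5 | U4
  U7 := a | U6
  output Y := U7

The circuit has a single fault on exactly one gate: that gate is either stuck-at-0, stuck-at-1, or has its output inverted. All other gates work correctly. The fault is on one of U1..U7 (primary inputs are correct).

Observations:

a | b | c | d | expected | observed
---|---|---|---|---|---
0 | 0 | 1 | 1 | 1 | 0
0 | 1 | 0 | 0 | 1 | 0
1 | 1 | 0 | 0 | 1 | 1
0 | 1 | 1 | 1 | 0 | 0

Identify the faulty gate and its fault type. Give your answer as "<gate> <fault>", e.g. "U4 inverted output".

Fault-free values for test 1 (a=0, b=0, c=1, d=1): U1=1, U2=0, U3=1, U4=0, U5=1, U6=1, U7=1, giving Y=1. Observed 0.
Test 1: faults giving observed 0 are {U2 stuck-at-1, U2 inverted output, U5 stuck-at-0, U5 inverted output, U6 stuck-at-0, U6 inverted output, U7 stuck-at-0, U7 inverted output}.
Test 2 (a=0, b=1, c=0, d=0): fault-free U1=0, U2=0, U3=1, U4=1, U5=0, U6=1, U7=1 → 1; observed 0. Eliminates U2 stuck-at-1, U2 inverted output, U5 stuck-at-0, U5 inverted output.
Test 3 (a=1, b=1, c=0, d=0): fault-free U1=0, U2=0, U3=0, U4=0, U5=1, U6=1, U7=1 → 1; observed 1. Eliminates U7 stuck-at-0, U7 inverted output.
Test 4 (a=0, b=1, c=1, d=1): fault-free U1=1, U2=1, U3=1, U4=0, U5=0, U6=0, U7=0 → 0; observed 0. Eliminates U6 inverted output.
Only U6 stuck-at-0 is consistent with every test.

U6 stuck-at-0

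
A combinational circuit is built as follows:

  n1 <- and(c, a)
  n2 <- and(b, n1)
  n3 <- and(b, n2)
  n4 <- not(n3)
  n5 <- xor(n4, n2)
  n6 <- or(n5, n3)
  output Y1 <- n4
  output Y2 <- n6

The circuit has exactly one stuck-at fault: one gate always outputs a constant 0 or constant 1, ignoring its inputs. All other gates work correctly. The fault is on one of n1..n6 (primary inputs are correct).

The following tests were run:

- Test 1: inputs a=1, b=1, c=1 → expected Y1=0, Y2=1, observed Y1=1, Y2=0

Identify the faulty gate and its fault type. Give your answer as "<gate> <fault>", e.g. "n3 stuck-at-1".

n3 stuck-at-0

Fault-free values for test 1 (a=1, b=1, c=1): n1=1, n2=1, n3=1, n4=0, n5=1, n6=1, giving Y1=0, Y2=1. Observed Y1=1, Y2=0.
Test 1: faults giving observed Y1=1, Y2=0 are {n3 stuck-at-0}.
Only n3 stuck-at-0 is consistent with every test.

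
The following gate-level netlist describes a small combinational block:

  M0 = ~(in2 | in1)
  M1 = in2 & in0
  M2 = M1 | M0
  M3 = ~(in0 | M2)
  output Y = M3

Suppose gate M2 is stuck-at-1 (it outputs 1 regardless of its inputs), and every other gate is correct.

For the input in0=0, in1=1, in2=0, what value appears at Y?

0

Propagate with M2 forced: M0=0, M1=0, M2=1 [stuck-at-1], M3=0.
So Y = 0. (Without the fault it would be 1.)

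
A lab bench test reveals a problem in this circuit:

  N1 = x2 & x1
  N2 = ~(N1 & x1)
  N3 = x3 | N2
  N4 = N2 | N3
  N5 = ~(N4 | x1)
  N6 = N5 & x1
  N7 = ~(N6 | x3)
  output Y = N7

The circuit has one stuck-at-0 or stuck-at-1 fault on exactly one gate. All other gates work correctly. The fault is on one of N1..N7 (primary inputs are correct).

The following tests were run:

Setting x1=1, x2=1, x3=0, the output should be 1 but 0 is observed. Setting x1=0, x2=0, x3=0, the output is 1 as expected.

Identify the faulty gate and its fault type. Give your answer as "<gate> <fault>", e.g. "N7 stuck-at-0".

Fault-free values for test 1 (x1=1, x2=1, x3=0): N1=1, N2=0, N3=0, N4=0, N5=0, N6=0, N7=1, giving Y=1. Observed 0.
Test 1: faults giving observed 0 are {N5 stuck-at-1, N6 stuck-at-1, N7 stuck-at-0}.
Test 2 (x1=0, x2=0, x3=0): fault-free N1=0, N2=1, N3=1, N4=1, N5=0, N6=0, N7=1 → 1; observed 1. Eliminates N6 stuck-at-1, N7 stuck-at-0.
Only N5 stuck-at-1 is consistent with every test.

N5 stuck-at-1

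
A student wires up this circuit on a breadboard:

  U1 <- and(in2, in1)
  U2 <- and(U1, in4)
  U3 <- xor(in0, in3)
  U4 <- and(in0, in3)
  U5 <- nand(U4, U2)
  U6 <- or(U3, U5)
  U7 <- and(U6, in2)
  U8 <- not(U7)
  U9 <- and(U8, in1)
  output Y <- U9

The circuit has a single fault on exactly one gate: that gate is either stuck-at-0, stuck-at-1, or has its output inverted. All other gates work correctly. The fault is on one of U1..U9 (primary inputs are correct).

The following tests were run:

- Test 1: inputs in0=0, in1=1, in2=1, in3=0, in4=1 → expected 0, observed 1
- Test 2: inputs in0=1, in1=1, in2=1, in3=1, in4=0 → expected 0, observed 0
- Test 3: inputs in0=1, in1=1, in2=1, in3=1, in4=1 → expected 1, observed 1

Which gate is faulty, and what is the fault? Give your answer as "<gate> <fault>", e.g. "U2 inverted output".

Fault-free values for test 1 (in0=0, in1=1, in2=1, in3=0, in4=1): U1=1, U2=1, U3=0, U4=0, U5=1, U6=1, U7=1, U8=0, U9=0, giving Y=0. Observed 1.
Test 1: faults giving observed 1 are {U4 stuck-at-1, U4 inverted output, U5 stuck-at-0, U5 inverted output, U6 stuck-at-0, U6 inverted output, U7 stuck-at-0, U7 inverted output, U8 stuck-at-1, U8 inverted output, U9 stuck-at-1, U9 inverted output}.
Test 2 (in0=1, in1=1, in2=1, in3=1, in4=0): fault-free U1=1, U2=0, U3=0, U4=1, U5=1, U6=1, U7=1, U8=0, U9=0 → 0; observed 0. Eliminates U5 stuck-at-0, U5 inverted output, U6 stuck-at-0, U6 inverted output, U7 stuck-at-0, U7 inverted output, U8 stuck-at-1, U8 inverted output, U9 stuck-at-1, U9 inverted output.
Test 3 (in0=1, in1=1, in2=1, in3=1, in4=1): fault-free U1=1, U2=1, U3=0, U4=1, U5=0, U6=0, U7=0, U8=1, U9=1 → 1; observed 1. Eliminates U4 inverted output.
Only U4 stuck-at-1 is consistent with every test.

U4 stuck-at-1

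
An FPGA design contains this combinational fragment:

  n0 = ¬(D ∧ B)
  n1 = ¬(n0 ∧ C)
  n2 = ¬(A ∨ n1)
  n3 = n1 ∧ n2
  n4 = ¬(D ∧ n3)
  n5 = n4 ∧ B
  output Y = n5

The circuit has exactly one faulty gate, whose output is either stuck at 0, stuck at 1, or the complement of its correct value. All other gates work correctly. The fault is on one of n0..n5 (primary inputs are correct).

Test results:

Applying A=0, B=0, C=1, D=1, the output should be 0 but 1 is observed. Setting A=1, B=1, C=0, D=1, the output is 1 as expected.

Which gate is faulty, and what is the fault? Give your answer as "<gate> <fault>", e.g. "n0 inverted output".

Fault-free values for test 1 (A=0, B=0, C=1, D=1): n0=1, n1=0, n2=1, n3=0, n4=1, n5=0, giving Y=0. Observed 1.
Test 1: faults giving observed 1 are {n5 stuck-at-1, n5 inverted output}.
Test 2 (A=1, B=1, C=0, D=1): fault-free n0=0, n1=1, n2=0, n3=0, n4=1, n5=1 → 1; observed 1. Eliminates n5 inverted output.
Only n5 stuck-at-1 is consistent with every test.

n5 stuck-at-1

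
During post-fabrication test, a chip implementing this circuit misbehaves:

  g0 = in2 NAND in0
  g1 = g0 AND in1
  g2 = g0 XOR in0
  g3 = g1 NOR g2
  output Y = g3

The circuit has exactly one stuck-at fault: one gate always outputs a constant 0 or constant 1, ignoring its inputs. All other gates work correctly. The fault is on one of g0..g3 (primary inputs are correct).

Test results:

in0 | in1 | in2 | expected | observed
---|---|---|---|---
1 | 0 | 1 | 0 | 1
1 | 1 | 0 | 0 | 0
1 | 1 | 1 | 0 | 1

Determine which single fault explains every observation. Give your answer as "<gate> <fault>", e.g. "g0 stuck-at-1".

g2 stuck-at-0

Fault-free values for test 1 (in0=1, in1=0, in2=1): g0=0, g1=0, g2=1, g3=0, giving Y=0. Observed 1.
Test 1: faults giving observed 1 are {g0 stuck-at-1, g2 stuck-at-0, g3 stuck-at-1}.
Test 2 (in0=1, in1=1, in2=0): fault-free g0=1, g1=1, g2=0, g3=0 → 0; observed 0. Eliminates g3 stuck-at-1.
Test 3 (in0=1, in1=1, in2=1): fault-free g0=0, g1=0, g2=1, g3=0 → 0; observed 1. Eliminates g0 stuck-at-1.
Only g2 stuck-at-0 is consistent with every test.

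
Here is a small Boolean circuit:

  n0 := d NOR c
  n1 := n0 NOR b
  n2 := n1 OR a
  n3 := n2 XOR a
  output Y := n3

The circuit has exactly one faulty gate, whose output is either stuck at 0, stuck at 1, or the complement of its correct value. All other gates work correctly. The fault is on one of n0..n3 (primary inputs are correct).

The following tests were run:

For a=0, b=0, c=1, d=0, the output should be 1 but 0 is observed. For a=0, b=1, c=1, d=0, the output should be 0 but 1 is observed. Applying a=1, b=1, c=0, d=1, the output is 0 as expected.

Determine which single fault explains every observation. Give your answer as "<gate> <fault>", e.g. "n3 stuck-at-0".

n1 inverted output

Fault-free values for test 1 (a=0, b=0, c=1, d=0): n0=0, n1=1, n2=1, n3=1, giving Y=1. Observed 0.
Test 1: faults giving observed 0 are {n0 stuck-at-1, n0 inverted output, n1 stuck-at-0, n1 inverted output, n2 stuck-at-0, n2 inverted output, n3 stuck-at-0, n3 inverted output}.
Test 2 (a=0, b=1, c=1, d=0): fault-free n0=0, n1=0, n2=0, n3=0 → 0; observed 1. Eliminates n0 stuck-at-1, n0 inverted output, n1 stuck-at-0, n2 stuck-at-0, n3 stuck-at-0.
Test 3 (a=1, b=1, c=0, d=1): fault-free n0=0, n1=0, n2=1, n3=0 → 0; observed 0. Eliminates n2 inverted output, n3 inverted output.
Only n1 inverted output is consistent with every test.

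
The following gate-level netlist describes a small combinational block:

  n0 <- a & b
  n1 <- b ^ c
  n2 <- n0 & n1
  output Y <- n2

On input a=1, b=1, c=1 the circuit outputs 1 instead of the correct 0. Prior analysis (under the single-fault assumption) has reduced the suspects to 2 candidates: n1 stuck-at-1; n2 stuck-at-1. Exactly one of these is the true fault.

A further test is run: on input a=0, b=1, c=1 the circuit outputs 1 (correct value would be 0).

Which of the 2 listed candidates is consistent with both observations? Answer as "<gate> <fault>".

Evaluate each candidate on input a=0, b=1, c=1:
  n1 stuck-at-1: n0=0, n1=1 [stuck-at-1], n2=0 → 0 — eliminated
  n2 stuck-at-1: n0=0, n1=0, n2=1 [stuck-at-1] → 1 — matches
Only n2 stuck-at-1 reproduces the observed 1.

n2 stuck-at-1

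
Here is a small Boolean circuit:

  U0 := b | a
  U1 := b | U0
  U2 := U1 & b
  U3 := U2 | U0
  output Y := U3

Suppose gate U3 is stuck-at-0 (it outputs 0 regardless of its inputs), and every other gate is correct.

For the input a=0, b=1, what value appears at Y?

0

Propagate with U3 forced: U0=1, U1=1, U2=1, U3=0 [stuck-at-0].
So Y = 0. (Without the fault it would be 1.)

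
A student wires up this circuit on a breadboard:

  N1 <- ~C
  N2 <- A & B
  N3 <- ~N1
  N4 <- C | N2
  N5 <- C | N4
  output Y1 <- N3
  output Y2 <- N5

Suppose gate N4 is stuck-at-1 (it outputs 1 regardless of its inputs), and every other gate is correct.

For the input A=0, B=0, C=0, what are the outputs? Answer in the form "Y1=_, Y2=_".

Propagate with N4 forced: N1=1, N2=0, N3=0, N4=1 [stuck-at-1], N5=1.
So the outputs are Y1=0, Y2=1. (Without the fault they would be Y1=0, Y2=0.)

Y1=0, Y2=1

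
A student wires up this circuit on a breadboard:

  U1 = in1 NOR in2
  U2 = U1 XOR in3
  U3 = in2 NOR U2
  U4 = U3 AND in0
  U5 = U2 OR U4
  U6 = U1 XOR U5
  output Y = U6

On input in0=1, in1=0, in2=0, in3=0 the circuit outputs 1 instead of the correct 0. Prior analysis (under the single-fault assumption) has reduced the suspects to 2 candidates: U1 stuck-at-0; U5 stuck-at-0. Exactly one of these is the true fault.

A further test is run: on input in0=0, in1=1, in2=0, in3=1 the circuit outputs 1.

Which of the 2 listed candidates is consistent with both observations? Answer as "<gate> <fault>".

U1 stuck-at-0

Evaluate each candidate on input in0=0, in1=1, in2=0, in3=1:
  U1 stuck-at-0: U1=0 [stuck-at-0], U2=1, U3=0, U4=0, U5=1, U6=1 → 1 — matches
  U5 stuck-at-0: U1=0, U2=1, U3=0, U4=0, U5=0 [stuck-at-0], U6=0 → 0 — eliminated
Only U1 stuck-at-0 reproduces the observed 1.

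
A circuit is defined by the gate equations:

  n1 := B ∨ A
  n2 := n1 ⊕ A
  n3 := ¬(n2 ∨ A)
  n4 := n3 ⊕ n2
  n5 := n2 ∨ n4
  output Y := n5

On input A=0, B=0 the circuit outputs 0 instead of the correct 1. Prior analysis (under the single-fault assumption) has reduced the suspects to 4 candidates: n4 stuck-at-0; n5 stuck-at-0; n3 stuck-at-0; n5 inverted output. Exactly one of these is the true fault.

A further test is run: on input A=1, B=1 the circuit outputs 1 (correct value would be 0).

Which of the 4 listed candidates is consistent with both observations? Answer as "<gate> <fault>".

n5 inverted output

Evaluate each candidate on input A=1, B=1:
  n4 stuck-at-0: n1=1, n2=0, n3=0, n4=0 [stuck-at-0], n5=0 → 0 — eliminated
  n5 stuck-at-0: n1=1, n2=0, n3=0, n4=0, n5=0 [stuck-at-0] → 0 — eliminated
  n3 stuck-at-0: n1=1, n2=0, n3=0 [stuck-at-0], n4=0, n5=0 → 0 — eliminated
  n5 inverted output: n1=1, n2=0, n3=0, n4=0, n5=1 [inverted output] → 1 — matches
Only n5 inverted output reproduces the observed 1.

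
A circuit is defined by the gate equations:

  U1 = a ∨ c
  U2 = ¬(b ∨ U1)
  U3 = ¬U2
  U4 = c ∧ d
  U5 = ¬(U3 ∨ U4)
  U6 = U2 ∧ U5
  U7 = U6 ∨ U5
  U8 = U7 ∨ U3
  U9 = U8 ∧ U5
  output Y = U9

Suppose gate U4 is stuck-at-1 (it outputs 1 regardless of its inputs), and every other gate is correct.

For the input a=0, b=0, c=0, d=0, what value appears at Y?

Propagate with U4 forced: U1=0, U2=1, U3=0, U4=1 [stuck-at-1], U5=0, U6=0, U7=0, U8=0, U9=0.
So Y = 0. (Without the fault it would be 1.)

0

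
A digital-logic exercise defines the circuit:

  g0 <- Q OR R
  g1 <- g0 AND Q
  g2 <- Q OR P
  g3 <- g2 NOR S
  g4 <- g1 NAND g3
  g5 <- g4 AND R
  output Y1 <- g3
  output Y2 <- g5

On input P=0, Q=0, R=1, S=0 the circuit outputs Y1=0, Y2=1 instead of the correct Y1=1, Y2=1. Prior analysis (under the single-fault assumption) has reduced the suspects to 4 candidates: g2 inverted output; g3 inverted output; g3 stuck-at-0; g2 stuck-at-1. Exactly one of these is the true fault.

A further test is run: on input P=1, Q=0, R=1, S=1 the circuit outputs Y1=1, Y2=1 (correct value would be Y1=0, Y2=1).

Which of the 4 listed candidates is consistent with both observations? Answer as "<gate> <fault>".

g3 inverted output

Evaluate each candidate on input P=1, Q=0, R=1, S=1:
  g2 inverted output: g0=1, g1=0, g2=0 [inverted output], g3=0, g4=1, g5=1 → Y1=0, Y2=1 — eliminated
  g3 inverted output: g0=1, g1=0, g2=1, g3=1 [inverted output], g4=1, g5=1 → Y1=1, Y2=1 — matches
  g3 stuck-at-0: g0=1, g1=0, g2=1, g3=0 [stuck-at-0], g4=1, g5=1 → Y1=0, Y2=1 — eliminated
  g2 stuck-at-1: g0=1, g1=0, g2=1 [stuck-at-1], g3=0, g4=1, g5=1 → Y1=0, Y2=1 — eliminated
Only g3 inverted output reproduces the observed Y1=1, Y2=1.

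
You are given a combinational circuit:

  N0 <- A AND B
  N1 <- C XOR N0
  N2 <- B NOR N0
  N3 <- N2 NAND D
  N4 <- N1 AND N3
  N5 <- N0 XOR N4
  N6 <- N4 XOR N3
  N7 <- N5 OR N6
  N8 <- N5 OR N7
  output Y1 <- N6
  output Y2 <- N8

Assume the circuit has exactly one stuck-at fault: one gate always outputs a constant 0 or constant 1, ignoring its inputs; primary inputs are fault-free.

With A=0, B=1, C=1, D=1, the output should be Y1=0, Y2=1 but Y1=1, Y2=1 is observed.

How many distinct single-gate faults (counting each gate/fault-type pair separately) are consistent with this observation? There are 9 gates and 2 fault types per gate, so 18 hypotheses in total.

4

Fault-free: N0=0, N1=1, N2=0, N3=1, N4=1, N5=1, N6=0, N7=1, N8=1 → Y1=0, Y2=1. Observed Y1=1, Y2=1.
  N0: stuck-at-1 ✓; others ✗
  N1: stuck-at-0 ✓; others ✗
  N2: none of the 2 fault types match ✗
  N3: none of the 2 fault types match ✗
  N4: stuck-at-0 ✓; others ✗
  N5: none of the 2 fault types match ✗
  N6: stuck-at-1 ✓; others ✗
  N7: none of the 2 fault types match ✗
  N8: none of the 2 fault types match ✗
Consistent faults: {N0 stuck-at-1, N1 stuck-at-0, N4 stuck-at-0, N6 stuck-at-1} — 4 in all.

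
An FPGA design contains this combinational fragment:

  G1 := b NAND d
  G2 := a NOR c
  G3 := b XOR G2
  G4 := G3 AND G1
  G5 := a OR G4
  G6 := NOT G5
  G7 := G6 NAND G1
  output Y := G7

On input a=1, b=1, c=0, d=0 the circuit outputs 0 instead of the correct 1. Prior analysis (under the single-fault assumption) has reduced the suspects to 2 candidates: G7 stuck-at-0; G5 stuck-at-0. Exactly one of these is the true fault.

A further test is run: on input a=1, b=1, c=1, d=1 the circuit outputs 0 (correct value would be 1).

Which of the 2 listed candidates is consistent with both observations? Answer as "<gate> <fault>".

Evaluate each candidate on input a=1, b=1, c=1, d=1:
  G7 stuck-at-0: G1=0, G2=0, G3=1, G4=0, G5=1, G6=0, G7=0 [stuck-at-0] → 0 — matches
  G5 stuck-at-0: G1=0, G2=0, G3=1, G4=0, G5=0 [stuck-at-0], G6=1, G7=1 → 1 — eliminated
Only G7 stuck-at-0 reproduces the observed 0.

G7 stuck-at-0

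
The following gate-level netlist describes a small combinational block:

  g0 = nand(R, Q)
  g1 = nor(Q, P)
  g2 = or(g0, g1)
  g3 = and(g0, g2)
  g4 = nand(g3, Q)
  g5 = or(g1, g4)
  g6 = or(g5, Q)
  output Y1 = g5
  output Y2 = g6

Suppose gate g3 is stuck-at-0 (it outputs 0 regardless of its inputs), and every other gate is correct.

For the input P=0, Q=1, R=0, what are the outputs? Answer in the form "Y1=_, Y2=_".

Y1=1, Y2=1

Propagate with g3 forced: g0=1, g1=0, g2=1, g3=0 [stuck-at-0], g4=1, g5=1, g6=1.
So the outputs are Y1=1, Y2=1. (Without the fault they would be Y1=0, Y2=1.)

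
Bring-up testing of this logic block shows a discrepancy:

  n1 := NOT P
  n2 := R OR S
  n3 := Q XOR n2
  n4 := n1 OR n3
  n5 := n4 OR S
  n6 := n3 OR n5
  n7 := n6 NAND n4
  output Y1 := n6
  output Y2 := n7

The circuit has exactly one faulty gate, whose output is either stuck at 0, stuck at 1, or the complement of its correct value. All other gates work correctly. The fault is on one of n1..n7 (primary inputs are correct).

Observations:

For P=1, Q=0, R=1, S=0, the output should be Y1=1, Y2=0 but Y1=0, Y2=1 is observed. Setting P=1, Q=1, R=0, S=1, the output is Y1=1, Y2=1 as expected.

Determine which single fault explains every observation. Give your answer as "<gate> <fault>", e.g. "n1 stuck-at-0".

Fault-free values for test 1 (P=1, Q=0, R=1, S=0): n1=0, n2=1, n3=1, n4=1, n5=1, n6=1, n7=0, giving Y1=1, Y2=0. Observed Y1=0, Y2=1.
Test 1: faults giving observed Y1=0, Y2=1 are {n2 stuck-at-0, n2 inverted output, n3 stuck-at-0, n3 inverted output, n6 stuck-at-0, n6 inverted output}.
Test 2 (P=1, Q=1, R=0, S=1): fault-free n1=0, n2=1, n3=0, n4=0, n5=1, n6=1, n7=1 → Y1=1, Y2=1; observed Y1=1, Y2=1. Eliminates n2 stuck-at-0, n2 inverted output, n3 inverted output, n6 stuck-at-0, n6 inverted output.
Only n3 stuck-at-0 is consistent with every test.

n3 stuck-at-0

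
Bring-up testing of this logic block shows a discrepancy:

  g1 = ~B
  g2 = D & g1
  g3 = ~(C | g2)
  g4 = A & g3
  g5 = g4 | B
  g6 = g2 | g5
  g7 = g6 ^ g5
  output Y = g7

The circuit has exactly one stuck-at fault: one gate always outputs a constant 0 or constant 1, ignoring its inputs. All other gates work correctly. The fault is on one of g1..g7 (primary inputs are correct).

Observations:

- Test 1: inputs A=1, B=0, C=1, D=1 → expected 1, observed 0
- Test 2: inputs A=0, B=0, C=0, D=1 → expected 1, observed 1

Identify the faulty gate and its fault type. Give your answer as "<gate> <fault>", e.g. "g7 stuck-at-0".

g3 stuck-at-1

Fault-free values for test 1 (A=1, B=0, C=1, D=1): g1=1, g2=1, g3=0, g4=0, g5=0, g6=1, g7=1, giving Y=1. Observed 0.
Test 1: faults giving observed 0 are {g1 stuck-at-0, g2 stuck-at-0, g3 stuck-at-1, g4 stuck-at-1, g5 stuck-at-1, g6 stuck-at-0, g7 stuck-at-0}.
Test 2 (A=0, B=0, C=0, D=1): fault-free g1=1, g2=1, g3=0, g4=0, g5=0, g6=1, g7=1 → 1; observed 1. Eliminates g1 stuck-at-0, g2 stuck-at-0, g4 stuck-at-1, g5 stuck-at-1, g6 stuck-at-0, g7 stuck-at-0.
Only g3 stuck-at-1 is consistent with every test.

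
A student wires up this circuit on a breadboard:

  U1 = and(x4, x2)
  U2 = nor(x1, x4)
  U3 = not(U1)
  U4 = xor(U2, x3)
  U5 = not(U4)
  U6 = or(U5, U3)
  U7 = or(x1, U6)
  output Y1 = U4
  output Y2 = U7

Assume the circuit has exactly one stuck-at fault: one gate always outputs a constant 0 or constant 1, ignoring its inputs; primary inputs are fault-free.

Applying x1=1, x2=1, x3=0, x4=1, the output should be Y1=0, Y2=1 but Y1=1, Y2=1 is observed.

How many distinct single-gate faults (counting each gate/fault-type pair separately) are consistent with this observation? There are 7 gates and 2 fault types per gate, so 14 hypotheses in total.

2

Fault-free: U1=1, U2=0, U3=0, U4=0, U5=1, U6=1, U7=1 → Y1=0, Y2=1. Observed Y1=1, Y2=1.
  U1 stuck-at-0: output Y1=0, Y2=1 ✗
  U1 stuck-at-1: output Y1=0, Y2=1 ✗
  U2 stuck-at-0: output Y1=0, Y2=1 ✗
  U2 stuck-at-1: output Y1=1, Y2=1 ✓
  U3 stuck-at-0: output Y1=0, Y2=1 ✗
  U3 stuck-at-1: output Y1=0, Y2=1 ✗
  U4 stuck-at-0: output Y1=0, Y2=1 ✗
  U4 stuck-at-1: output Y1=1, Y2=1 ✓
  U5 stuck-at-0: output Y1=0, Y2=1 ✗
  U5 stuck-at-1: output Y1=0, Y2=1 ✗
  U6 stuck-at-0: output Y1=0, Y2=1 ✗
  U6 stuck-at-1: output Y1=0, Y2=1 ✗
  U7 stuck-at-0: output Y1=0, Y2=0 ✗
  U7 stuck-at-1: output Y1=0, Y2=1 ✗
Consistent faults: {U2 stuck-at-1, U4 stuck-at-1} — 2 in all.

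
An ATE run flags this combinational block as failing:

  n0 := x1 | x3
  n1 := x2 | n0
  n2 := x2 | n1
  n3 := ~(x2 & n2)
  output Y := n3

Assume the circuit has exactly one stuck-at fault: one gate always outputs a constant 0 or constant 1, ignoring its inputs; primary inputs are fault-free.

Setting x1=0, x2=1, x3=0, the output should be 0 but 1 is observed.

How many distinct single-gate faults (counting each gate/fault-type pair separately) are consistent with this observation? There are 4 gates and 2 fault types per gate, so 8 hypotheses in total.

Fault-free: n0=0, n1=1, n2=1, n3=0 → 0. Observed 1.
  n0 stuck-at-0: output 0 ✗
  n0 stuck-at-1: output 0 ✗
  n1 stuck-at-0: output 0 ✗
  n1 stuck-at-1: output 0 ✗
  n2 stuck-at-0: output 1 ✓
  n2 stuck-at-1: output 0 ✗
  n3 stuck-at-0: output 0 ✗
  n3 stuck-at-1: output 1 ✓
Consistent faults: {n2 stuck-at-0, n3 stuck-at-1} — 2 in all.

2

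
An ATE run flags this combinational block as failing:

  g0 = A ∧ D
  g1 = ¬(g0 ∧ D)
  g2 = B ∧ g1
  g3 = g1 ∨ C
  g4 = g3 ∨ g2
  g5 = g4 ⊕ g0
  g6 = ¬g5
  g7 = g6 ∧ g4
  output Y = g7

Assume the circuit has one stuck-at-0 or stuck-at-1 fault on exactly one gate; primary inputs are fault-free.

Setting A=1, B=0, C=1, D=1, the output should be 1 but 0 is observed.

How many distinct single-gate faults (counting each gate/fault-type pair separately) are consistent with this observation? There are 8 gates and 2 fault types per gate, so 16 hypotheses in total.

Fault-free: g0=1, g1=0, g2=0, g3=1, g4=1, g5=0, g6=1, g7=1 → 1. Observed 0.
  g0: stuck-at-0 ✓; others ✗
  g1: none of the 2 fault types match ✗
  g2: none of the 2 fault types match ✗
  g3: stuck-at-0 ✓; others ✗
  g4: stuck-at-0 ✓; others ✗
  g5: stuck-at-1 ✓; others ✗
  g6: stuck-at-0 ✓; others ✗
  g7: stuck-at-0 ✓; others ✗
Consistent faults: {g0 stuck-at-0, g3 stuck-at-0, g4 stuck-at-0, g5 stuck-at-1, g6 stuck-at-0, g7 stuck-at-0} — 6 in all.

6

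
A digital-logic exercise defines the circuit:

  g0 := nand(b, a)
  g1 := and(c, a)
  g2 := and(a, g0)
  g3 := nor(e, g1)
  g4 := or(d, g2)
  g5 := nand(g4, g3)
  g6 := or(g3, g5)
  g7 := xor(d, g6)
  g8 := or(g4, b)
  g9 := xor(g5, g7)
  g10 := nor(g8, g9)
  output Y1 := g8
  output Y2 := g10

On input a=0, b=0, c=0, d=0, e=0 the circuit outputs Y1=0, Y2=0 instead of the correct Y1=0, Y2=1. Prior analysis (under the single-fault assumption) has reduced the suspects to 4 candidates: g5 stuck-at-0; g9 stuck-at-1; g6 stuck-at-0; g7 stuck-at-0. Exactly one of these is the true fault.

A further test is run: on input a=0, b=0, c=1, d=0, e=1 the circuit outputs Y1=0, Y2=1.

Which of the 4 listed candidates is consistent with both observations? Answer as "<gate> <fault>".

g5 stuck-at-0

Evaluate each candidate on input a=0, b=0, c=1, d=0, e=1:
  g5 stuck-at-0: g0=1, g1=0, g2=0, g3=0, g4=0, g5=0 [stuck-at-0], g6=0, g7=0, g8=0, g9=0, g10=1 → Y1=0, Y2=1 — matches
  g9 stuck-at-1: g0=1, g1=0, g2=0, g3=0, g4=0, g5=1, g6=1, g7=1, g8=0, g9=1 [stuck-at-1], g10=0 → Y1=0, Y2=0 — eliminated
  g6 stuck-at-0: g0=1, g1=0, g2=0, g3=0, g4=0, g5=1, g6=0 [stuck-at-0], g7=0, g8=0, g9=1, g10=0 → Y1=0, Y2=0 — eliminated
  g7 stuck-at-0: g0=1, g1=0, g2=0, g3=0, g4=0, g5=1, g6=1, g7=0 [stuck-at-0], g8=0, g9=1, g10=0 → Y1=0, Y2=0 — eliminated
Only g5 stuck-at-0 reproduces the observed Y1=0, Y2=1.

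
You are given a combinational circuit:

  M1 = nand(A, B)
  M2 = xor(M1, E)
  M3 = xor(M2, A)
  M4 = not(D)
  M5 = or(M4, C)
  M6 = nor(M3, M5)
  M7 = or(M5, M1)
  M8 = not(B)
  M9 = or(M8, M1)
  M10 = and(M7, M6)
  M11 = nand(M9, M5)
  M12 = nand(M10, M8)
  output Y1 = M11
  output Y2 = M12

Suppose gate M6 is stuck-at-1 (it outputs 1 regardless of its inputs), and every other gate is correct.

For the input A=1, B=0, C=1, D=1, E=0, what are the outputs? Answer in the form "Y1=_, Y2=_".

Y1=0, Y2=0

Propagate with M6 forced: M1=1, M2=1, M3=0, M4=0, M5=1, M6=1 [stuck-at-1], M7=1, M8=1, M9=1, M10=1, M11=0, M12=0.
So the outputs are Y1=0, Y2=0. (Without the fault they would be Y1=0, Y2=1.)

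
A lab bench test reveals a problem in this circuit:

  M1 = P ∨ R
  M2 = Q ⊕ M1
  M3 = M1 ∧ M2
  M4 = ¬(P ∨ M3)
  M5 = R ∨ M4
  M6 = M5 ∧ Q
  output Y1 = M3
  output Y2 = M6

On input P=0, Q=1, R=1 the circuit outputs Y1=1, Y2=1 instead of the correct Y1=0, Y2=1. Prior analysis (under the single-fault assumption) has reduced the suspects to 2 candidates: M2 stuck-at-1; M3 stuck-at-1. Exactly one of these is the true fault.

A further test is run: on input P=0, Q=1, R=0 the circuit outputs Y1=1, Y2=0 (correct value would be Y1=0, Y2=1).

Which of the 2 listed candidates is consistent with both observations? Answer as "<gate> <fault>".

M3 stuck-at-1

Evaluate each candidate on input P=0, Q=1, R=0:
  M2 stuck-at-1: M1=0, M2=1 [stuck-at-1], M3=0, M4=1, M5=1, M6=1 → Y1=0, Y2=1 — eliminated
  M3 stuck-at-1: M1=0, M2=1, M3=1 [stuck-at-1], M4=0, M5=0, M6=0 → Y1=1, Y2=0 — matches
Only M3 stuck-at-1 reproduces the observed Y1=1, Y2=0.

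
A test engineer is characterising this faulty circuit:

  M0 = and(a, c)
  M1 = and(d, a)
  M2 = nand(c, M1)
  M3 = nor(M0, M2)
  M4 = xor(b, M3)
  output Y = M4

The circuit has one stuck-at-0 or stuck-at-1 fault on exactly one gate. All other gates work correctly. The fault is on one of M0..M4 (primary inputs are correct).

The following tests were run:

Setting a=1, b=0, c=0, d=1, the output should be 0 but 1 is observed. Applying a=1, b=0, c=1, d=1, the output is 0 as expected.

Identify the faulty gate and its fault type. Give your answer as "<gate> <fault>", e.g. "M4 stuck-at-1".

Fault-free values for test 1 (a=1, b=0, c=0, d=1): M0=0, M1=1, M2=1, M3=0, M4=0, giving Y=0. Observed 1.
Test 1: faults giving observed 1 are {M2 stuck-at-0, M3 stuck-at-1, M4 stuck-at-1}.
Test 2 (a=1, b=0, c=1, d=1): fault-free M0=1, M1=1, M2=0, M3=0, M4=0 → 0; observed 0. Eliminates M3 stuck-at-1, M4 stuck-at-1.
Only M2 stuck-at-0 is consistent with every test.

M2 stuck-at-0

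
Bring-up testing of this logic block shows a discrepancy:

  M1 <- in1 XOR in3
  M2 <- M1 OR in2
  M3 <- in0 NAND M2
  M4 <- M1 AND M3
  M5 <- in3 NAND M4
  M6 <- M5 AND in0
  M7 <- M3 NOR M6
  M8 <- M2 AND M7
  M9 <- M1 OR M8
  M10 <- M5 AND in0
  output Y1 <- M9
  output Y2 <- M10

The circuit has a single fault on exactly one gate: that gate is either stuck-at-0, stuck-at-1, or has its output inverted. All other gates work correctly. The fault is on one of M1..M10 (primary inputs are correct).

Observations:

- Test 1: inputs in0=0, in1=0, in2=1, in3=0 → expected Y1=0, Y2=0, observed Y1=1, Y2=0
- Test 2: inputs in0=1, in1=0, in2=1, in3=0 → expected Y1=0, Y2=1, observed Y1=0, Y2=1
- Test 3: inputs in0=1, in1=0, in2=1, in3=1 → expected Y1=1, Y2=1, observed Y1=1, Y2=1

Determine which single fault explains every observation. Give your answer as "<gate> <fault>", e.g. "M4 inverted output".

Fault-free values for test 1 (in0=0, in1=0, in2=1, in3=0): M1=0, M2=1, M3=1, M4=0, M5=1, M6=0, M7=0, M8=0, M9=0, M10=0, giving Y1=0, Y2=0. Observed Y1=1, Y2=0.
Test 1: faults giving observed Y1=1, Y2=0 are {M1 stuck-at-1, M1 inverted output, M3 stuck-at-0, M3 inverted output, M7 stuck-at-1, M7 inverted output, M8 stuck-at-1, M8 inverted output, M9 stuck-at-1, M9 inverted output}.
Test 2 (in0=1, in1=0, in2=1, in3=0): fault-free M1=0, M2=1, M3=0, M4=0, M5=1, M6=1, M7=0, M8=0, M9=0, M10=1 → Y1=0, Y2=1; observed Y1=0, Y2=1. Eliminates M1 stuck-at-1, M1 inverted output, M7 stuck-at-1, M7 inverted output, M8 stuck-at-1, M8 inverted output, M9 stuck-at-1, M9 inverted output.
Test 3 (in0=1, in1=0, in2=1, in3=1): fault-free M1=1, M2=1, M3=0, M4=0, M5=1, M6=1, M7=0, M8=0, M9=1, M10=1 → Y1=1, Y2=1; observed Y1=1, Y2=1. Eliminates M3 inverted output.
Only M3 stuck-at-0 is consistent with every test.

M3 stuck-at-0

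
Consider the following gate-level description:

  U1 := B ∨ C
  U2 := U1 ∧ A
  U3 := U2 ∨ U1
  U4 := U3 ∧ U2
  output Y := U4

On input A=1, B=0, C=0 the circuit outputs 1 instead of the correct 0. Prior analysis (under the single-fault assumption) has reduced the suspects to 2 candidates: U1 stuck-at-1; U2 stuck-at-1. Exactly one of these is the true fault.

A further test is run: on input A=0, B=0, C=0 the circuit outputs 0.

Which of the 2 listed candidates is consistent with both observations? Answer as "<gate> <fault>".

U1 stuck-at-1

Evaluate each candidate on input A=0, B=0, C=0:
  U1 stuck-at-1: U1=1 [stuck-at-1], U2=0, U3=1, U4=0 → 0 — matches
  U2 stuck-at-1: U1=0, U2=1 [stuck-at-1], U3=1, U4=1 → 1 — eliminated
Only U1 stuck-at-1 reproduces the observed 0.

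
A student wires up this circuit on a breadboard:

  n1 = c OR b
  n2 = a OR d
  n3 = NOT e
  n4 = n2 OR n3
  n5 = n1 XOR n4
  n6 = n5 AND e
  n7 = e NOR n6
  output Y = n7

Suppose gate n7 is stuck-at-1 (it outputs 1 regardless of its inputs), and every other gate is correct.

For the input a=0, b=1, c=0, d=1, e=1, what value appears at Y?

Propagate with n7 forced: n1=1, n2=1, n3=0, n4=1, n5=0, n6=0, n7=1 [stuck-at-1].
So Y = 1. (Without the fault it would be 0.)

1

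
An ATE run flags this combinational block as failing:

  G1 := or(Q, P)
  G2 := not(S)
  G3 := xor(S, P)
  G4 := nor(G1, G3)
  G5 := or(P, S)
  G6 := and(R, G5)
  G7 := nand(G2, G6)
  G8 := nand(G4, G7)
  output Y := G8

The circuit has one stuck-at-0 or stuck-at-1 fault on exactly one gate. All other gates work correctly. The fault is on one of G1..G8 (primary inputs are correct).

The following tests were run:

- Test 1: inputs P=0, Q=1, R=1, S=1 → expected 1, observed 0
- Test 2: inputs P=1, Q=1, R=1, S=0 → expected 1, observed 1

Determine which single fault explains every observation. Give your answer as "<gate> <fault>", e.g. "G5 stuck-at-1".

G4 stuck-at-1

Fault-free values for test 1 (P=0, Q=1, R=1, S=1): G1=1, G2=0, G3=1, G4=0, G5=1, G6=1, G7=1, G8=1, giving Y=1. Observed 0.
Test 1: faults giving observed 0 are {G4 stuck-at-1, G8 stuck-at-0}.
Test 2 (P=1, Q=1, R=1, S=0): fault-free G1=1, G2=1, G3=1, G4=0, G5=1, G6=1, G7=0, G8=1 → 1; observed 1. Eliminates G8 stuck-at-0.
Only G4 stuck-at-1 is consistent with every test.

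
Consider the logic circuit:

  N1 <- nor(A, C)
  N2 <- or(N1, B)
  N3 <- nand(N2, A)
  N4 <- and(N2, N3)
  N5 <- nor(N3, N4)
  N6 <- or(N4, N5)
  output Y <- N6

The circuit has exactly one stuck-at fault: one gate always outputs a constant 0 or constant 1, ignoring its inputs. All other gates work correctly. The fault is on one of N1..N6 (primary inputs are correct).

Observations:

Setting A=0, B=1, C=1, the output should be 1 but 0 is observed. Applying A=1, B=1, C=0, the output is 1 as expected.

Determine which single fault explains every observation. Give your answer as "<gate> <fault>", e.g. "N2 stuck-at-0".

Fault-free values for test 1 (A=0, B=1, C=1): N1=0, N2=1, N3=1, N4=1, N5=0, N6=1, giving Y=1. Observed 0.
Test 1: faults giving observed 0 are {N2 stuck-at-0, N4 stuck-at-0, N6 stuck-at-0}.
Test 2 (A=1, B=1, C=0): fault-free N1=0, N2=1, N3=0, N4=0, N5=1, N6=1 → 1; observed 1. Eliminates N2 stuck-at-0, N6 stuck-at-0.
Only N4 stuck-at-0 is consistent with every test.

N4 stuck-at-0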